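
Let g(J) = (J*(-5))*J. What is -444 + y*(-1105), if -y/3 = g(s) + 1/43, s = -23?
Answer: -377047302/43 ≈ -8.7685e+6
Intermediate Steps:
g(J) = -5*J² (g(J) = (-5*J)*J = -5*J²)
y = 341202/43 (y = -3*(-5*(-23)² + 1/43) = -3*(-5*529 + 1/43) = -3*(-2645 + 1/43) = -3*(-113734/43) = 341202/43 ≈ 7934.9)
-444 + y*(-1105) = -444 + (341202/43)*(-1105) = -444 - 377028210/43 = -377047302/43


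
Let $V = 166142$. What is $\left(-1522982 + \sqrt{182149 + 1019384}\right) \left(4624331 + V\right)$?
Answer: $-7295804150486 + 4790473 \sqrt{1201533} \approx -7.2906 \cdot 10^{12}$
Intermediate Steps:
$\left(-1522982 + \sqrt{182149 + 1019384}\right) \left(4624331 + V\right) = \left(-1522982 + \sqrt{182149 + 1019384}\right) \left(4624331 + 166142\right) = \left(-1522982 + \sqrt{1201533}\right) 4790473 = -7295804150486 + 4790473 \sqrt{1201533}$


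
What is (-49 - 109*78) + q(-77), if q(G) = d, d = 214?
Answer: -8337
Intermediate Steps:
q(G) = 214
(-49 - 109*78) + q(-77) = (-49 - 109*78) + 214 = (-49 - 8502) + 214 = -8551 + 214 = -8337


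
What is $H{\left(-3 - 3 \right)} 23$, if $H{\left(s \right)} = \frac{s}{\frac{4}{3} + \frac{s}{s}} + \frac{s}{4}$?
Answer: $- \frac{1311}{14} \approx -93.643$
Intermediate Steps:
$H{\left(s \right)} = \frac{19 s}{28}$ ($H{\left(s \right)} = \frac{s}{4 \cdot \frac{1}{3} + 1} + s \frac{1}{4} = \frac{s}{\frac{4}{3} + 1} + \frac{s}{4} = \frac{s}{\frac{7}{3}} + \frac{s}{4} = s \frac{3}{7} + \frac{s}{4} = \frac{3 s}{7} + \frac{s}{4} = \frac{19 s}{28}$)
$H{\left(-3 - 3 \right)} 23 = \frac{19 \left(-3 - 3\right)}{28} \cdot 23 = \frac{19}{28} \left(-6\right) 23 = \left(- \frac{57}{14}\right) 23 = - \frac{1311}{14}$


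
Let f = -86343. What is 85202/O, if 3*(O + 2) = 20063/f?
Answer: -22069788858/538121 ≈ -41013.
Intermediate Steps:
O = -538121/259029 (O = -2 + (20063/(-86343))/3 = -2 + (20063*(-1/86343))/3 = -2 + (⅓)*(-20063/86343) = -2 - 20063/259029 = -538121/259029 ≈ -2.0775)
85202/O = 85202/(-538121/259029) = 85202*(-259029/538121) = -22069788858/538121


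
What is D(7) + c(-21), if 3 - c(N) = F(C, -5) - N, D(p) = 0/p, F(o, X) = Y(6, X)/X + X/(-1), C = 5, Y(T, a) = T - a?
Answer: -104/5 ≈ -20.800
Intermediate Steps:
F(o, X) = -X + (6 - X)/X (F(o, X) = (6 - X)/X + X/(-1) = (6 - X)/X + X*(-1) = (6 - X)/X - X = -X + (6 - X)/X)
D(p) = 0
c(N) = ⅕ + N (c(N) = 3 - ((-1 - 1*(-5) + 6/(-5)) - N) = 3 - ((-1 + 5 + 6*(-⅕)) - N) = 3 - ((-1 + 5 - 6/5) - N) = 3 - (14/5 - N) = 3 + (-14/5 + N) = ⅕ + N)
D(7) + c(-21) = 0 + (⅕ - 21) = 0 - 104/5 = -104/5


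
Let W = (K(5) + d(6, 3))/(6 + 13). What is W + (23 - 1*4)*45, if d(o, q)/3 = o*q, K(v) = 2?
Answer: 16301/19 ≈ 857.95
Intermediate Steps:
d(o, q) = 3*o*q (d(o, q) = 3*(o*q) = 3*o*q)
W = 56/19 (W = (2 + 3*6*3)/(6 + 13) = (2 + 54)/19 = 56*(1/19) = 56/19 ≈ 2.9474)
W + (23 - 1*4)*45 = 56/19 + (23 - 1*4)*45 = 56/19 + (23 - 4)*45 = 56/19 + 19*45 = 56/19 + 855 = 16301/19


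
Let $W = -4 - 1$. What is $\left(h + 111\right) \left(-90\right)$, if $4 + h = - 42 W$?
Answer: $-28530$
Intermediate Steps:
$W = -5$
$h = 206$ ($h = -4 - -210 = -4 + 210 = 206$)
$\left(h + 111\right) \left(-90\right) = \left(206 + 111\right) \left(-90\right) = 317 \left(-90\right) = -28530$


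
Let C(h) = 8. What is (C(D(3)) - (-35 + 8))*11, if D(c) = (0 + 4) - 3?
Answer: 385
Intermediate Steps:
D(c) = 1 (D(c) = 4 - 3 = 1)
(C(D(3)) - (-35 + 8))*11 = (8 - (-35 + 8))*11 = (8 - 1*(-27))*11 = (8 + 27)*11 = 35*11 = 385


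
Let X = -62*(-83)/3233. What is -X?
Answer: -5146/3233 ≈ -1.5917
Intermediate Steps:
X = 5146/3233 (X = 5146*(1/3233) = 5146/3233 ≈ 1.5917)
-X = -1*5146/3233 = -5146/3233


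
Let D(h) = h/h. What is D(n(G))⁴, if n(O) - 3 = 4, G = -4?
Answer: 1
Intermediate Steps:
n(O) = 7 (n(O) = 3 + 4 = 7)
D(h) = 1
D(n(G))⁴ = 1⁴ = 1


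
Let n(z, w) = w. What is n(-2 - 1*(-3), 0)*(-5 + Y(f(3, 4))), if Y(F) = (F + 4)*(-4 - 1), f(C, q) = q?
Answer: 0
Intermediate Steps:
Y(F) = -20 - 5*F (Y(F) = (4 + F)*(-5) = -20 - 5*F)
n(-2 - 1*(-3), 0)*(-5 + Y(f(3, 4))) = 0*(-5 + (-20 - 5*4)) = 0*(-5 + (-20 - 20)) = 0*(-5 - 40) = 0*(-45) = 0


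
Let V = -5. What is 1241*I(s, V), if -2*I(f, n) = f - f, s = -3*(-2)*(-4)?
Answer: 0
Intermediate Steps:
s = -24 (s = 6*(-4) = -24)
I(f, n) = 0 (I(f, n) = -(f - f)/2 = -1/2*0 = 0)
1241*I(s, V) = 1241*0 = 0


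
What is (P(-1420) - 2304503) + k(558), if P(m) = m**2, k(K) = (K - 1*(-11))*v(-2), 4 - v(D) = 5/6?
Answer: -1717807/6 ≈ -2.8630e+5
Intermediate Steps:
v(D) = 19/6 (v(D) = 4 - 5/6 = 19/6)
k(K) = 209/6 + 19*K/6 (k(K) = (K - 1*(-11))*(19/6) = (K + 11)*(19/6) = (11 + K)*(19/6) = 209/6 + 19*K/6)
(P(-1420) - 2304503) + k(558) = ((-1420)**2 - 2304503) + (209/6 + (19/6)*558) = (2016400 - 2304503) + (209/6 + 1767) = -288103 + 10811/6 = -1717807/6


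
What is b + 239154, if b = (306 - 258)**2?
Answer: 241458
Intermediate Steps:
b = 2304 (b = 48**2 = 2304)
b + 239154 = 2304 + 239154 = 241458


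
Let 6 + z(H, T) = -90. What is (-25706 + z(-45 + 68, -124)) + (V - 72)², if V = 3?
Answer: -21041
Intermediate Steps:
z(H, T) = -96 (z(H, T) = -6 - 90 = -96)
(-25706 + z(-45 + 68, -124)) + (V - 72)² = (-25706 - 96) + (3 - 72)² = -25802 + (-69)² = -25802 + 4761 = -21041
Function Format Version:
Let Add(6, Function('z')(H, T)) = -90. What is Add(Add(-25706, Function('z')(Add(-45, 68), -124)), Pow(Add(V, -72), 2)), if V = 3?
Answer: -21041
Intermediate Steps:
Function('z')(H, T) = -96 (Function('z')(H, T) = Add(-6, -90) = -96)
Add(Add(-25706, Function('z')(Add(-45, 68), -124)), Pow(Add(V, -72), 2)) = Add(Add(-25706, -96), Pow(Add(3, -72), 2)) = Add(-25802, Pow(-69, 2)) = Add(-25802, 4761) = -21041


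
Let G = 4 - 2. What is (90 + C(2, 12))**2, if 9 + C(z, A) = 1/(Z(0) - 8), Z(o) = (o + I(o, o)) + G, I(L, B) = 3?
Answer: 58564/9 ≈ 6507.1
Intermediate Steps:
G = 2
Z(o) = 5 + o (Z(o) = (o + 3) + 2 = (3 + o) + 2 = 5 + o)
C(z, A) = -28/3 (C(z, A) = -9 + 1/((5 + 0) - 8) = -9 + 1/(5 - 8) = -9 + 1/(-3) = -9 - 1/3 = -28/3)
(90 + C(2, 12))**2 = (90 - 28/3)**2 = (242/3)**2 = 58564/9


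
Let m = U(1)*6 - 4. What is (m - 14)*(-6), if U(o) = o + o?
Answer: 36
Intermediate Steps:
U(o) = 2*o
m = 8 (m = (2*1)*6 - 4 = 2*6 - 4 = 12 - 4 = 8)
(m - 14)*(-6) = (8 - 14)*(-6) = -6*(-6) = 36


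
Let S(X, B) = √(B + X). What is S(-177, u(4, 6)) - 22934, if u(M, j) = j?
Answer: -22934 + 3*I*√19 ≈ -22934.0 + 13.077*I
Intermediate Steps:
S(-177, u(4, 6)) - 22934 = √(6 - 177) - 22934 = √(-171) - 22934 = 3*I*√19 - 22934 = -22934 + 3*I*√19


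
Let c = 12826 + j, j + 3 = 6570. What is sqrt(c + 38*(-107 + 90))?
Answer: 3*sqrt(2083) ≈ 136.92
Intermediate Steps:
j = 6567 (j = -3 + 6570 = 6567)
c = 19393 (c = 12826 + 6567 = 19393)
sqrt(c + 38*(-107 + 90)) = sqrt(19393 + 38*(-107 + 90)) = sqrt(19393 + 38*(-17)) = sqrt(19393 - 646) = sqrt(18747) = 3*sqrt(2083)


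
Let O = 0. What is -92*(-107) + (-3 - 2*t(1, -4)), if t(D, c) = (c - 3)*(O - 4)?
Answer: 9785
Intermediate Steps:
t(D, c) = 12 - 4*c (t(D, c) = (c - 3)*(0 - 4) = (-3 + c)*(-4) = 12 - 4*c)
-92*(-107) + (-3 - 2*t(1, -4)) = -92*(-107) + (-3 - 2*(12 - 4*(-4))) = 9844 + (-3 - 2*(12 + 16)) = 9844 + (-3 - 2*28) = 9844 + (-3 - 56) = 9844 - 59 = 9785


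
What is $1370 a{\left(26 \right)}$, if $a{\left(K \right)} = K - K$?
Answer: $0$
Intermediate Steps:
$a{\left(K \right)} = 0$
$1370 a{\left(26 \right)} = 1370 \cdot 0 = 0$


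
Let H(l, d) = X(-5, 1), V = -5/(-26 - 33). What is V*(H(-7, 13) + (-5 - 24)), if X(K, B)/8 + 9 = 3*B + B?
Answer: -345/59 ≈ -5.8475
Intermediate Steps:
X(K, B) = -72 + 32*B (X(K, B) = -72 + 8*(3*B + B) = -72 + 8*(4*B) = -72 + 32*B)
V = 5/59 (V = -5/(-59) = -1/59*(-5) = 5/59 ≈ 0.084746)
H(l, d) = -40 (H(l, d) = -72 + 32*1 = -72 + 32 = -40)
V*(H(-7, 13) + (-5 - 24)) = 5*(-40 + (-5 - 24))/59 = 5*(-40 - 29)/59 = (5/59)*(-69) = -345/59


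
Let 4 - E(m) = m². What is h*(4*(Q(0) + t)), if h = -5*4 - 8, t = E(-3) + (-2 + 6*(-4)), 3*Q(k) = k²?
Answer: 3472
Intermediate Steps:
E(m) = 4 - m²
Q(k) = k²/3
t = -31 (t = (4 - 1*(-3)²) + (-2 + 6*(-4)) = (4 - 1*9) + (-2 - 24) = (4 - 9) - 26 = -5 - 26 = -31)
h = -28 (h = -20 - 8 = -28)
h*(4*(Q(0) + t)) = -112*((⅓)*0² - 31) = -112*((⅓)*0 - 31) = -112*(0 - 31) = -112*(-31) = -28*(-124) = 3472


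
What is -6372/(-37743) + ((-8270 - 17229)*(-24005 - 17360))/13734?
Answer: 13270041915451/172787454 ≈ 76800.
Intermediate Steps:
-6372/(-37743) + ((-8270 - 17229)*(-24005 - 17360))/13734 = -6372*(-1/37743) - 25499*(-41365)*(1/13734) = 2124/12581 + 1054766135*(1/13734) = 2124/12581 + 1054766135/13734 = 13270041915451/172787454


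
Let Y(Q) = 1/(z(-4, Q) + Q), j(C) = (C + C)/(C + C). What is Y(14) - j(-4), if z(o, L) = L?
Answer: -27/28 ≈ -0.96429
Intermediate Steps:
j(C) = 1 (j(C) = (2*C)/((2*C)) = (2*C)*(1/(2*C)) = 1)
Y(Q) = 1/(2*Q) (Y(Q) = 1/(Q + Q) = 1/(2*Q))
Y(14) - j(-4) = (½)/14 - 1*1 = (½)*(1/14) - 1 = 1/28 - 1 = -27/28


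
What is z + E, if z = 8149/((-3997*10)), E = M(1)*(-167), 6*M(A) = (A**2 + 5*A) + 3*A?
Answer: -5010317/19985 ≈ -250.70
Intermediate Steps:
M(A) = A**2/6 + 4*A/3 (M(A) = ((A**2 + 5*A) + 3*A)/6 = (A**2 + 8*A)/6 = A**2/6 + 4*A/3)
E = -501/2 (E = ((1/6)*1*(8 + 1))*(-167) = ((1/6)*1*9)*(-167) = (3/2)*(-167) = -501/2 ≈ -250.50)
z = -8149/39970 (z = 8149/(-39970) = 8149*(-1/39970) = -8149/39970 ≈ -0.20388)
z + E = -8149/39970 - 501/2 = -5010317/19985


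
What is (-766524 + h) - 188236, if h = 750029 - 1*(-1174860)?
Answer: 970129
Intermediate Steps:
h = 1924889 (h = 750029 + 1174860 = 1924889)
(-766524 + h) - 188236 = (-766524 + 1924889) - 188236 = 1158365 - 188236 = 970129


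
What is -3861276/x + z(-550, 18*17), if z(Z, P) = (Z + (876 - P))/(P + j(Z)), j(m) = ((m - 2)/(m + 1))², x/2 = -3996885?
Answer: 750895630864/1369797771955 ≈ 0.54818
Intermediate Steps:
x = -7993770 (x = 2*(-3996885) = -7993770)
j(m) = (-2 + m)²/(1 + m)² (j(m) = ((-2 + m)/(1 + m))² = (-2 + m)²/(1 + m)²)
z(Z, P) = (876 + Z - P)/(P + (-2 + Z)²/(1 + Z)²) (z(Z, P) = (Z + (876 - P))/(P + (-2 + Z)²/(1 + Z)²) = (876 + Z - P)/(P + (-2 + Z)²/(1 + Z)²))
-3861276/x + z(-550, 18*17) = -3861276/(-7993770) + (1 - 550)²*(876 - 550 - 18*17)/((-2 - 550)² + (18*17)*(1 - 550)²) = -3861276*(-1/7993770) + (-549)²*(876 - 550 - 1*306)/((-552)² + 306*(-549)²) = 643546/1332295 + 301401*(876 - 550 - 306)/(304704 + 306*301401) = 643546/1332295 + 301401*20/(304704 + 92228706) = 643546/1332295 + 301401*20/92533410 = 643546/1332295 + 301401*(1/92533410)*20 = 643546/1332295 + 66978/1028149 = 750895630864/1369797771955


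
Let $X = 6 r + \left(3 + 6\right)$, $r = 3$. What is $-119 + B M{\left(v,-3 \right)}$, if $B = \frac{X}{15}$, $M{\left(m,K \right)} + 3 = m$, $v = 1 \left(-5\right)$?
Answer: $- \frac{667}{5} \approx -133.4$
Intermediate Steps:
$X = 27$ ($X = 6 \cdot 3 + \left(3 + 6\right) = 18 + 9 = 27$)
$v = -5$
$M{\left(m,K \right)} = -3 + m$
$B = \frac{9}{5}$ ($B = \frac{27}{15} = 27 \cdot \frac{1}{15} = \frac{9}{5} \approx 1.8$)
$-119 + B M{\left(v,-3 \right)} = -119 + \frac{9 \left(-3 - 5\right)}{5} = -119 + \frac{9}{5} \left(-8\right) = -119 - \frac{72}{5} = - \frac{667}{5}$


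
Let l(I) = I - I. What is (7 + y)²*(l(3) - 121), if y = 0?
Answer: -5929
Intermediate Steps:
l(I) = 0
(7 + y)²*(l(3) - 121) = (7 + 0)²*(0 - 121) = 7²*(-121) = 49*(-121) = -5929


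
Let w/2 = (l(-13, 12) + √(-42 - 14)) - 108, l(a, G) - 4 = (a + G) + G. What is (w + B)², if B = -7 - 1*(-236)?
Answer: 1625 + 344*I*√14 ≈ 1625.0 + 1287.1*I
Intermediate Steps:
l(a, G) = 4 + a + 2*G (l(a, G) = 4 + ((a + G) + G) = 4 + ((G + a) + G) = 4 + (a + 2*G) = 4 + a + 2*G)
B = 229 (B = -7 + 236 = 229)
w = -186 + 4*I*√14 (w = 2*(((4 - 13 + 2*12) + √(-42 - 14)) - 108) = 2*(((4 - 13 + 24) + √(-56)) - 108) = 2*((15 + 2*I*√14) - 108) = 2*(-93 + 2*I*√14) = -186 + 4*I*√14 ≈ -186.0 + 14.967*I)
(w + B)² = ((-186 + 4*I*√14) + 229)² = (43 + 4*I*√14)²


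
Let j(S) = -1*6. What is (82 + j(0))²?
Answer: 5776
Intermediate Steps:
j(S) = -6
(82 + j(0))² = (82 - 6)² = 76² = 5776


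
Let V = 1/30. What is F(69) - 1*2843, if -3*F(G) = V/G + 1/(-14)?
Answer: -61792091/21735 ≈ -2843.0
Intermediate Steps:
V = 1/30 ≈ 0.033333
F(G) = 1/42 - 1/(90*G) (F(G) = -(1/(30*G) + 1/(-14))/3 = -(1/(30*G) + 1*(-1/14))/3 = -(1/(30*G) - 1/14)/3 = -(-1/14 + 1/(30*G))/3 = 1/42 - 1/(90*G))
F(69) - 1*2843 = (1/630)*(-7 + 15*69)/69 - 1*2843 = (1/630)*(1/69)*(-7 + 1035) - 2843 = (1/630)*(1/69)*1028 - 2843 = 514/21735 - 2843 = -61792091/21735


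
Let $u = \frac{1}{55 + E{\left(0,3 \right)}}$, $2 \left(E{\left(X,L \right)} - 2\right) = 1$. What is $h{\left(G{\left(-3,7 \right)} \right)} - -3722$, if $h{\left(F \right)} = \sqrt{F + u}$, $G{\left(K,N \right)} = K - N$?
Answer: $3722 + \frac{2 i \sqrt{33005}}{115} \approx 3722.0 + 3.1595 i$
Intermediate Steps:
$E{\left(X,L \right)} = \frac{5}{2}$ ($E{\left(X,L \right)} = 2 + \frac{1}{2} \cdot 1 = 2 + \frac{1}{2} = \frac{5}{2}$)
$u = \frac{2}{115}$ ($u = \frac{1}{55 + \frac{5}{2}} = \frac{1}{\frac{115}{2}} = \frac{2}{115} \approx 0.017391$)
$h{\left(F \right)} = \sqrt{\frac{2}{115} + F}$ ($h{\left(F \right)} = \sqrt{F + \frac{2}{115}} = \sqrt{\frac{2}{115} + F}$)
$h{\left(G{\left(-3,7 \right)} \right)} - -3722 = \frac{\sqrt{230 + 13225 \left(-3 - 7\right)}}{115} - -3722 = \frac{\sqrt{230 + 13225 \left(-3 - 7\right)}}{115} + 3722 = \frac{\sqrt{230 + 13225 \left(-10\right)}}{115} + 3722 = \frac{\sqrt{230 - 132250}}{115} + 3722 = \frac{\sqrt{-132020}}{115} + 3722 = \frac{2 i \sqrt{33005}}{115} + 3722 = 3722 + \frac{2 i \sqrt{33005}}{115}$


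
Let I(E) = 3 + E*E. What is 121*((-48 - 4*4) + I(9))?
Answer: 2420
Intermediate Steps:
I(E) = 3 + E²
121*((-48 - 4*4) + I(9)) = 121*((-48 - 4*4) + (3 + 9²)) = 121*((-48 - 16) + (3 + 81)) = 121*(-64 + 84) = 121*20 = 2420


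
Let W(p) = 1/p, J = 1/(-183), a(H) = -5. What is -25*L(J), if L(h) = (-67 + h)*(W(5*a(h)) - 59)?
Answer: -6032904/61 ≈ -98900.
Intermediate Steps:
J = -1/183 ≈ -0.0054645
L(h) = 98892/25 - 1476*h/25 (L(h) = (-67 + h)*(1/(5*(-5)) - 59) = (-67 + h)*(1/(-25) - 59) = (-67 + h)*(-1/25 - 59) = (-67 + h)*(-1476/25) = 98892/25 - 1476*h/25)
-25*L(J) = -25*(98892/25 - 1476/25*(-1/183)) = -25*(98892/25 + 492/1525) = -25*6032904/1525 = -6032904/61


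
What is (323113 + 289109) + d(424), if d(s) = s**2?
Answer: 791998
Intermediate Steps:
(323113 + 289109) + d(424) = (323113 + 289109) + 424**2 = 612222 + 179776 = 791998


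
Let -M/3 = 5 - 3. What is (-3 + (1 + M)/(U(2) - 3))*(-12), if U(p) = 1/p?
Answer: 12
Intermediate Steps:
U(p) = 1/p
M = -6 (M = -3*(5 - 3) = -3*2 = -6)
(-3 + (1 + M)/(U(2) - 3))*(-12) = (-3 + (1 - 6)/(1/2 - 3))*(-12) = (-3 - 5/(½ - 3))*(-12) = (-3 - 5/(-5/2))*(-12) = (-3 - 5*(-⅖))*(-12) = (-3 + 2)*(-12) = -1*(-12) = 12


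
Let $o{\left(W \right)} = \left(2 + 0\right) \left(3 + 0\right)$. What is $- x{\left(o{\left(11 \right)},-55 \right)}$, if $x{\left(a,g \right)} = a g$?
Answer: $330$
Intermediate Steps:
$o{\left(W \right)} = 6$ ($o{\left(W \right)} = 2 \cdot 3 = 6$)
$- x{\left(o{\left(11 \right)},-55 \right)} = - 6 \left(-55\right) = \left(-1\right) \left(-330\right) = 330$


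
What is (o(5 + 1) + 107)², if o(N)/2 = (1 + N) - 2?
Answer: 13689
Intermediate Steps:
o(N) = -2 + 2*N (o(N) = 2*((1 + N) - 2) = 2*(-1 + N) = -2 + 2*N)
(o(5 + 1) + 107)² = ((-2 + 2*(5 + 1)) + 107)² = ((-2 + 2*6) + 107)² = ((-2 + 12) + 107)² = (10 + 107)² = 117² = 13689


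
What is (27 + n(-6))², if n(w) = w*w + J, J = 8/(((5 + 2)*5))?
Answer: 4897369/1225 ≈ 3997.9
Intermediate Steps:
J = 8/35 (J = 8/((7*5)) = 8/35 ≈ 0.22857)
n(w) = 8/35 + w² (n(w) = w*w + 8/35 = w² + 8/35 = 8/35 + w²)
(27 + n(-6))² = (27 + (8/35 + (-6)²))² = (27 + (8/35 + 36))² = (27 + 1268/35)² = (2213/35)² = 4897369/1225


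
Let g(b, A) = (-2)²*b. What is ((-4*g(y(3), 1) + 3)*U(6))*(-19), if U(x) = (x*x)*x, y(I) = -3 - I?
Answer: -406296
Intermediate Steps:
g(b, A) = 4*b
U(x) = x³ (U(x) = x²*x = x³)
((-4*g(y(3), 1) + 3)*U(6))*(-19) = ((-16*(-3 - 1*3) + 3)*6³)*(-19) = ((-16*(-3 - 3) + 3)*216)*(-19) = ((-16*(-6) + 3)*216)*(-19) = ((-4*(-24) + 3)*216)*(-19) = ((96 + 3)*216)*(-19) = (99*216)*(-19) = 21384*(-19) = -406296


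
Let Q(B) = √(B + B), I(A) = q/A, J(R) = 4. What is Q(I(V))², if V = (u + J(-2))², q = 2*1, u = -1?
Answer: 4/9 ≈ 0.44444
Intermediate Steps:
q = 2
V = 9 (V = (-1 + 4)² = 3² = 9)
I(A) = 2/A
Q(B) = √2*√B (Q(B) = √(2*B) = √2*√B)
Q(I(V))² = (√2*√(2/9))² = (√2*(√2/3))² = (⅔)² = 4/9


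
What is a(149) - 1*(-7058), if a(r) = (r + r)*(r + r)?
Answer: 95862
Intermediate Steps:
a(r) = 4*r² (a(r) = (2*r)*(2*r) = 4*r²)
a(149) - 1*(-7058) = 4*149² - 1*(-7058) = 4*22201 + 7058 = 88804 + 7058 = 95862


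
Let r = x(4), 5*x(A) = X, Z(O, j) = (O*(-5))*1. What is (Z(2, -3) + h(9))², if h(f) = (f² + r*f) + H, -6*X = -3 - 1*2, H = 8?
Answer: 25921/4 ≈ 6480.3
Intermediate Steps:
Z(O, j) = -5*O (Z(O, j) = -5*O*1 = -5*O)
X = ⅚ (X = -(-3 - 1*2)/6 = -(-3 - 2)/6 = -⅙*(-5) = ⅚ ≈ 0.83333)
x(A) = ⅙ (x(A) = (⅕)*(⅚) = ⅙)
r = ⅙ ≈ 0.16667
h(f) = 8 + f² + f/6 (h(f) = (f² + f/6) + 8 = 8 + f² + f/6)
(Z(2, -3) + h(9))² = (-5*2 + (8 + 9² + (⅙)*9))² = (-10 + (8 + 81 + 3/2))² = (-10 + 181/2)² = (161/2)² = 25921/4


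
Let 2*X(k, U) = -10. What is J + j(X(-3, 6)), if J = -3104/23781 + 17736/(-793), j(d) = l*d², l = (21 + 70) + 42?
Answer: 62279715937/18858333 ≈ 3302.5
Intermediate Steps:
X(k, U) = -5 (X(k, U) = (½)*(-10) = -5)
l = 133 (l = 91 + 42 = 133)
j(d) = 133*d²
J = -424241288/18858333 (J = -3104*1/23781 + 17736*(-1/793) = -3104/23781 - 17736/793 = -424241288/18858333 ≈ -22.496)
J + j(X(-3, 6)) = -424241288/18858333 + 133*(-5)² = -424241288/18858333 + 133*25 = -424241288/18858333 + 3325 = 62279715937/18858333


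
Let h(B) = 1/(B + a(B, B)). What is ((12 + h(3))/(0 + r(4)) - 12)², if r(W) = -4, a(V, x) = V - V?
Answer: 32761/144 ≈ 227.51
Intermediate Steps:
a(V, x) = 0
h(B) = 1/B (h(B) = 1/(B + 0) = 1/B)
((12 + h(3))/(0 + r(4)) - 12)² = ((12 + 1/3)/(0 - 4) - 12)² = ((12 + ⅓)/(-4) - 12)² = ((37/3)*(-¼) - 12)² = (-37/12 - 12)² = (-181/12)² = 32761/144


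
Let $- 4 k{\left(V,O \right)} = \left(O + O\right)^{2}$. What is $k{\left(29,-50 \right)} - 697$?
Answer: $-3197$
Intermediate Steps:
$k{\left(V,O \right)} = - O^{2}$ ($k{\left(V,O \right)} = - \frac{\left(O + O\right)^{2}}{4} = - \frac{\left(2 O\right)^{2}}{4} = - \frac{4 O^{2}}{4} = - O^{2}$)
$k{\left(29,-50 \right)} - 697 = - \left(-50\right)^{2} - 697 = \left(-1\right) 2500 - 697 = -2500 - 697 = -3197$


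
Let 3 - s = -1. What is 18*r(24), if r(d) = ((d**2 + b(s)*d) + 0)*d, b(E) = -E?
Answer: 207360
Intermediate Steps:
s = 4 (s = 3 - 1*(-1) = 3 + 1 = 4)
r(d) = d*(d**2 - 4*d) (r(d) = ((d**2 + (-1*4)*d) + 0)*d = ((d**2 - 4*d) + 0)*d = (d**2 - 4*d)*d = d*(d**2 - 4*d))
18*r(24) = 18*(24**2*(-4 + 24)) = 18*(576*20) = 18*11520 = 207360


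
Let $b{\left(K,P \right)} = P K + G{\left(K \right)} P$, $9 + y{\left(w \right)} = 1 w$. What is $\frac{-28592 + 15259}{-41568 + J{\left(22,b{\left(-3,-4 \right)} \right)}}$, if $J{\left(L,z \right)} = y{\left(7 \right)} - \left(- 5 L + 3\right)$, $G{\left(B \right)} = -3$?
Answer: $\frac{13333}{41463} \approx 0.32156$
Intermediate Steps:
$y{\left(w \right)} = -9 + w$ ($y{\left(w \right)} = -9 + 1 w = -9 + w$)
$b{\left(K,P \right)} = - 3 P + K P$ ($b{\left(K,P \right)} = P K - 3 P = K P - 3 P = - 3 P + K P$)
$J{\left(L,z \right)} = -5 + 5 L$ ($J{\left(L,z \right)} = \left(-9 + 7\right) - \left(- 5 L + 3\right) = -2 - \left(3 - 5 L\right) = -2 + \left(-3 + 5 L\right) = -5 + 5 L$)
$\frac{-28592 + 15259}{-41568 + J{\left(22,b{\left(-3,-4 \right)} \right)}} = \frac{-28592 + 15259}{-41568 + \left(-5 + 5 \cdot 22\right)} = - \frac{13333}{-41568 + \left(-5 + 110\right)} = - \frac{13333}{-41568 + 105} = - \frac{13333}{-41463} = \left(-13333\right) \left(- \frac{1}{41463}\right) = \frac{13333}{41463}$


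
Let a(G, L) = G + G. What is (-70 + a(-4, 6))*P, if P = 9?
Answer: -702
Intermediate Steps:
a(G, L) = 2*G
(-70 + a(-4, 6))*P = (-70 + 2*(-4))*9 = (-70 - 8)*9 = -78*9 = -702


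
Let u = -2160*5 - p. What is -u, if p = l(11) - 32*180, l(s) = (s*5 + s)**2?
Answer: 9396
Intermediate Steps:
l(s) = 36*s**2 (l(s) = (5*s + s)**2 = (6*s)**2 = 36*s**2)
p = -1404 (p = 36*11**2 - 32*180 = 36*121 - 5760 = 4356 - 5760 = -1404)
u = -9396 (u = -2160*5 - 1*(-1404) = -1080*10 + 1404 = -10800 + 1404 = -9396)
-u = -1*(-9396) = 9396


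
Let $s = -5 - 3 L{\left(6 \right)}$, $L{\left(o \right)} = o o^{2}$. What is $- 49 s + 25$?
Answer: $32022$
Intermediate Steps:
$L{\left(o \right)} = o^{3}$
$s = -653$ ($s = -5 - 3 \cdot 6^{3} = -5 - 648 = -653$)
$- 49 s + 25 = \left(-49\right) \left(-653\right) + 25 = 31997 + 25 = 32022$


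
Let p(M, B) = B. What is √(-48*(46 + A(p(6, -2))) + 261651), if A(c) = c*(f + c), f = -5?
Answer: √258771 ≈ 508.70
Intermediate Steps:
A(c) = c*(-5 + c)
√(-48*(46 + A(p(6, -2))) + 261651) = √(-48*(46 - 2*(-5 - 2)) + 261651) = √(-48*(46 - 2*(-7)) + 261651) = √(-48*(46 + 14) + 261651) = √(-48*60 + 261651) = √(-2880 + 261651) = √258771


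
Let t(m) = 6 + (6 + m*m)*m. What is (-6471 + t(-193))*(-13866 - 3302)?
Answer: 123552602240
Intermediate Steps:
t(m) = 6 + m*(6 + m²) (t(m) = 6 + (6 + m²)*m = 6 + m*(6 + m²))
(-6471 + t(-193))*(-13866 - 3302) = (-6471 + (6 + (-193)³ + 6*(-193)))*(-13866 - 3302) = (-6471 + (6 - 7189057 - 1158))*(-17168) = (-6471 - 7190209)*(-17168) = -7196680*(-17168) = 123552602240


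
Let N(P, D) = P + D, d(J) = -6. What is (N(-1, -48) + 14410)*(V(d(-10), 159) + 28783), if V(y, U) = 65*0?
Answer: 413352663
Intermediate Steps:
N(P, D) = D + P
V(y, U) = 0
(N(-1, -48) + 14410)*(V(d(-10), 159) + 28783) = ((-48 - 1) + 14410)*(0 + 28783) = (-49 + 14410)*28783 = 14361*28783 = 413352663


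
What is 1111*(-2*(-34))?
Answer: 75548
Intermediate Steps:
1111*(-2*(-34)) = 1111*68 = 75548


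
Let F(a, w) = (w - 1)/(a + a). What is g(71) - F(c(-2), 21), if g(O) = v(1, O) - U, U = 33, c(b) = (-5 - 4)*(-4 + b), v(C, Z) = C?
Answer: -869/27 ≈ -32.185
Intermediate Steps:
c(b) = 36 - 9*b (c(b) = -9*(-4 + b) = 36 - 9*b)
F(a, w) = (-1 + w)/(2*a) (F(a, w) = (-1 + w)/((2*a)) = (-1 + w)*(1/(2*a)) = (-1 + w)/(2*a))
g(O) = -32 (g(O) = 1 - 1*33 = 1 - 33 = -32)
g(71) - F(c(-2), 21) = -32 - (-1 + 21)/(2*(36 - 9*(-2))) = -32 - 20/(2*(36 + 18)) = -32 - 20/(2*54) = -32 - 1*5/27 = -32 - 5/27 = -869/27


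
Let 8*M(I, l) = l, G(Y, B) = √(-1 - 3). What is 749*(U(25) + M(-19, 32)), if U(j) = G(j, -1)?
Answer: 2996 + 1498*I ≈ 2996.0 + 1498.0*I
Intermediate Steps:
G(Y, B) = 2*I (G(Y, B) = √(-4) = 2*I)
U(j) = 2*I
M(I, l) = l/8
749*(U(25) + M(-19, 32)) = 749*(2*I + (⅛)*32) = 749*(2*I + 4) = 749*(4 + 2*I) = 2996 + 1498*I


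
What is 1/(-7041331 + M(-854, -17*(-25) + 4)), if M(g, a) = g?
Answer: -1/7042185 ≈ -1.4200e-7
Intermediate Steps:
1/(-7041331 + M(-854, -17*(-25) + 4)) = 1/(-7041331 - 854) = 1/(-7042185) = -1/7042185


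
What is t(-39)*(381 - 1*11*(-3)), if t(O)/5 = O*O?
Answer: 3148470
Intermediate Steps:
t(O) = 5*O² (t(O) = 5*(O*O) = 5*O²)
t(-39)*(381 - 1*11*(-3)) = (5*(-39)²)*(381 - 1*11*(-3)) = (5*1521)*(381 - 11*(-3)) = 7605*(381 + 33) = 7605*414 = 3148470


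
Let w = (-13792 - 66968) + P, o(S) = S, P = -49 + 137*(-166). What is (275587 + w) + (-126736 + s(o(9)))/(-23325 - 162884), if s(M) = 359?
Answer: 32034777901/186209 ≈ 1.7204e+5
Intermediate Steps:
P = -22791 (P = -49 - 22742 = -22791)
w = -103551 (w = (-13792 - 66968) - 22791 = -80760 - 22791 = -103551)
(275587 + w) + (-126736 + s(o(9)))/(-23325 - 162884) = (275587 - 103551) + (-126736 + 359)/(-23325 - 162884) = 172036 - 126377/(-186209) = 172036 - 126377*(-1/186209) = 172036 + 126377/186209 = 32034777901/186209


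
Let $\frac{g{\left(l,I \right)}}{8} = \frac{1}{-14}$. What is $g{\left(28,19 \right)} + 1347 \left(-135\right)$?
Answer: $- \frac{1272919}{7} \approx -1.8185 \cdot 10^{5}$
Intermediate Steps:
$g{\left(l,I \right)} = - \frac{4}{7}$ ($g{\left(l,I \right)} = \frac{8}{-14} = 8 \left(- \frac{1}{14}\right) = - \frac{4}{7}$)
$g{\left(28,19 \right)} + 1347 \left(-135\right) = - \frac{4}{7} + 1347 \left(-135\right) = - \frac{4}{7} - 181845 = - \frac{1272919}{7}$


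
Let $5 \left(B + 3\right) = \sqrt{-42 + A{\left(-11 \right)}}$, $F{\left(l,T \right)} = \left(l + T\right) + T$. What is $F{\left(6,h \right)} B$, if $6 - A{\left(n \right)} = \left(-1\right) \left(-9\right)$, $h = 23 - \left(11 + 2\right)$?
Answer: $-78 + \frac{78 i \sqrt{5}}{5} \approx -78.0 + 34.883 i$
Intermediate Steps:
$h = 10$ ($h = 23 - 13 = 10$)
$F{\left(l,T \right)} = l + 2 T$ ($F{\left(l,T \right)} = \left(T + l\right) + T = l + 2 T$)
$A{\left(n \right)} = -3$ ($A{\left(n \right)} = 6 - \left(-1\right) \left(-9\right) = 6 - 9 = -3$)
$B = -3 + \frac{3 i \sqrt{5}}{5}$ ($B = -3 + \frac{\sqrt{-42 - 3}}{5} = -3 + \frac{\sqrt{-45}}{5} = -3 + \frac{3 i \sqrt{5}}{5} \approx -3.0 + 1.3416 i$)
$F{\left(6,h \right)} B = \left(6 + 2 \cdot 10\right) \left(-3 + \frac{3 i \sqrt{5}}{5}\right) = \left(6 + 20\right) \left(-3 + \frac{3 i \sqrt{5}}{5}\right) = 26 \left(-3 + \frac{3 i \sqrt{5}}{5}\right) = -78 + \frac{78 i \sqrt{5}}{5}$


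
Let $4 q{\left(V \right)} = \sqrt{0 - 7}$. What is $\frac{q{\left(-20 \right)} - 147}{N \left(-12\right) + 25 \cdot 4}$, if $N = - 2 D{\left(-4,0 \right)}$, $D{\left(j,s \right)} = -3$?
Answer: $- \frac{21}{4} + \frac{i \sqrt{7}}{112} \approx -5.25 + 0.023623 i$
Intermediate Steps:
$q{\left(V \right)} = \frac{i \sqrt{7}}{4}$ ($q{\left(V \right)} = \frac{\sqrt{0 - 7}}{4} = \frac{\sqrt{-7}}{4} = \frac{i \sqrt{7}}{4}$)
$N = 6$ ($N = \left(-2\right) \left(-3\right) = 6$)
$\frac{q{\left(-20 \right)} - 147}{N \left(-12\right) + 25 \cdot 4} = \frac{\frac{i \sqrt{7}}{4} - 147}{6 \left(-12\right) + 25 \cdot 4} = \frac{-147 + \frac{i \sqrt{7}}{4}}{-72 + 100} = \frac{-147 + \frac{i \sqrt{7}}{4}}{28} = \left(-147 + \frac{i \sqrt{7}}{4}\right) \frac{1}{28} = - \frac{21}{4} + \frac{i \sqrt{7}}{112}$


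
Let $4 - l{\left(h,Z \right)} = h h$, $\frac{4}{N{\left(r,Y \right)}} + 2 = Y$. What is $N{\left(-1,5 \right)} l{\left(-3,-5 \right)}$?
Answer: $- \frac{20}{3} \approx -6.6667$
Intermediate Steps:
$N{\left(r,Y \right)} = \frac{4}{-2 + Y}$
$l{\left(h,Z \right)} = 4 - h^{2}$ ($l{\left(h,Z \right)} = 4 - h h = 4 - h^{2}$)
$N{\left(-1,5 \right)} l{\left(-3,-5 \right)} = \frac{4}{-2 + 5} \left(4 - \left(-3\right)^{2}\right) = \frac{4}{3} \left(4 - 9\right) = 4 \cdot \frac{1}{3} \left(4 - 9\right) = \frac{4}{3} \left(-5\right) = - \frac{20}{3}$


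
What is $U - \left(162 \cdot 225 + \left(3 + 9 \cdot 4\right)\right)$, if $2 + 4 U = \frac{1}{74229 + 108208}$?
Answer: $- \frac{26628139645}{729748} \approx -36490.0$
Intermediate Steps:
$U = - \frac{364873}{729748}$ ($U = - \frac{1}{2} + \frac{1}{4 \left(74229 + 108208\right)} = - \frac{1}{2} + \frac{1}{4 \cdot 182437} = - \frac{1}{2} + \frac{1}{4} \cdot \frac{1}{182437} = - \frac{1}{2} + \frac{1}{729748} = - \frac{364873}{729748} \approx -0.5$)
$U - \left(162 \cdot 225 + \left(3 + 9 \cdot 4\right)\right) = - \frac{364873}{729748} - \left(162 \cdot 225 + \left(3 + 9 \cdot 4\right)\right) = - \frac{364873}{729748} - \left(36450 + \left(3 + 36\right)\right) = - \frac{364873}{729748} - \left(36450 + 39\right) = - \frac{364873}{729748} - 36489 = - \frac{26628139645}{729748}$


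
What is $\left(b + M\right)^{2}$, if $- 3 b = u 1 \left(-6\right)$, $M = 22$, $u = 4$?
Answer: $900$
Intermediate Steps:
$b = 8$ ($b = - \frac{4 \cdot 1 \left(-6\right)}{3} = - \frac{4 \left(-6\right)}{3} = \left(- \frac{1}{3}\right) \left(-24\right) = 8$)
$\left(b + M\right)^{2} = \left(8 + 22\right)^{2} = 30^{2} = 900$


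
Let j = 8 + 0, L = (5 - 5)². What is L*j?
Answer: 0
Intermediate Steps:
L = 0 (L = 0² = 0)
j = 8
L*j = 0*8 = 0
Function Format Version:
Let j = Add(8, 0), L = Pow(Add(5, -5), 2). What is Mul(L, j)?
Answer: 0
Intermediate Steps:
L = 0 (L = Pow(0, 2) = 0)
j = 8
Mul(L, j) = Mul(0, 8) = 0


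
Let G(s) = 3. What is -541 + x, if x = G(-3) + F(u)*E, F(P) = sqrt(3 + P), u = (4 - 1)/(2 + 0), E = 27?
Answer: -538 + 81*sqrt(2)/2 ≈ -480.72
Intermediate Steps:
u = 3/2 ≈ 1.5000
x = 3 + 81*sqrt(2)/2 (x = 3 + sqrt(3 + 3/2)*27 = 3 + sqrt(9/2)*27 = 3 + (3*sqrt(2)/2)*27 = 3 + 81*sqrt(2)/2 ≈ 60.276)
-541 + x = -541 + (3 + 81*sqrt(2)/2) = -538 + 81*sqrt(2)/2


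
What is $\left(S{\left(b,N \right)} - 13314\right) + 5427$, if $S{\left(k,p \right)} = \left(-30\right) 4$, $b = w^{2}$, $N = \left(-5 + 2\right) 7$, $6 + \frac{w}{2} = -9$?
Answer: $-8007$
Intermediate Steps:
$w = -30$ ($w = -12 + 2 \left(-9\right) = -12 - 18 = -30$)
$N = -21$ ($N = \left(-3\right) 7 = -21$)
$b = 900$ ($b = \left(-30\right)^{2} = 900$)
$S{\left(k,p \right)} = -120$
$\left(S{\left(b,N \right)} - 13314\right) + 5427 = \left(-120 - 13314\right) + 5427 = -13434 + 5427 = -8007$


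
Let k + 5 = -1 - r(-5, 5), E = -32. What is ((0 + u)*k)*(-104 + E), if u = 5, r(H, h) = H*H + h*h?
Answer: 38080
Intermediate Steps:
r(H, h) = H² + h²
k = -56 (k = -5 + (-1 - ((-5)² + 5²)) = -5 + (-1 - (25 + 25)) = -5 + (-1 - 1*50) = -5 + (-1 - 50) = -5 - 51 = -56)
((0 + u)*k)*(-104 + E) = ((0 + 5)*(-56))*(-104 - 32) = (5*(-56))*(-136) = -280*(-136) = 38080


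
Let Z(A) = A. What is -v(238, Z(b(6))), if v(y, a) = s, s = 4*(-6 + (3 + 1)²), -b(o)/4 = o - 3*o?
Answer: -40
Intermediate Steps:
b(o) = 8*o (b(o) = -4*(o - 3*o) = -(-8)*o = 8*o)
s = 40 (s = 4*(-6 + 4²) = 4*(-6 + 16) = 4*10 = 40)
v(y, a) = 40
-v(238, Z(b(6))) = -1*40 = -40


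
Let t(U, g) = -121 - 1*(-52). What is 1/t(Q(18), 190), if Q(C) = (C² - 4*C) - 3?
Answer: -1/69 ≈ -0.014493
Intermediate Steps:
Q(C) = -3 + C² - 4*C
t(U, g) = -69 (t(U, g) = -121 + 52 = -69)
1/t(Q(18), 190) = 1/(-69) = -1/69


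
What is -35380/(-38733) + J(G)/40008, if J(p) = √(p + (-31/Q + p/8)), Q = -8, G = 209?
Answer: 35380/38733 + √239/40008 ≈ 0.91382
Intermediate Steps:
J(p) = √(31/8 + 9*p/8) (J(p) = √(p + (-31/(-8) + p/8)) = √(p + (-31*(-⅛) + p*(⅛))) = √(p + (31/8 + p/8)) = √(31/8 + 9*p/8))
-35380/(-38733) + J(G)/40008 = -35380/(-38733) + (√(62 + 18*209)/4)/40008 = -35380*(-1/38733) + (√(62 + 3762)/4)*(1/40008) = 35380/38733 + (√3824/4)*(1/40008) = 35380/38733 + ((4*√239)/4)*(1/40008) = 35380/38733 + √239*(1/40008) = 35380/38733 + √239/40008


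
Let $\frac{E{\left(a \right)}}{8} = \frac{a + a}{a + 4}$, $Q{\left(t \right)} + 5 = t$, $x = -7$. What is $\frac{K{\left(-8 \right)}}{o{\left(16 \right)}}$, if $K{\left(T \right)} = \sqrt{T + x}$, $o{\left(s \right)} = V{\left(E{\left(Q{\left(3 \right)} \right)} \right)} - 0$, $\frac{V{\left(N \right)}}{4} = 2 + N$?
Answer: $- \frac{i \sqrt{15}}{56} \approx - 0.06916 i$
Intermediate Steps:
$Q{\left(t \right)} = -5 + t$
$E{\left(a \right)} = \frac{16 a}{4 + a}$ ($E{\left(a \right)} = 8 \frac{a + a}{a + 4} = 8 \frac{2 a}{4 + a} = \frac{16 a}{4 + a}$)
$V{\left(N \right)} = 8 + 4 N$ ($V{\left(N \right)} = 4 \left(2 + N\right) = 8 + 4 N$)
$o{\left(s \right)} = -56$ ($o{\left(s \right)} = \left(8 + 4 \frac{16 \left(-5 + 3\right)}{4 + \left(-5 + 3\right)}\right) - 0 = \left(8 + 4 \cdot 16 \left(-2\right) \frac{1}{4 - 2}\right) + 0 = \left(8 + 4 \cdot 16 \left(-2\right) \frac{1}{2}\right) + 0 = \left(8 + 4 \left(-16\right)\right) + 0 = \left(8 - 64\right) + 0 = -56 + 0 = -56$)
$K{\left(T \right)} = \sqrt{-7 + T}$ ($K{\left(T \right)} = \sqrt{T - 7} = \sqrt{-7 + T}$)
$\frac{K{\left(-8 \right)}}{o{\left(16 \right)}} = \frac{\sqrt{-7 - 8}}{-56} = \sqrt{-15} \left(- \frac{1}{56}\right) = i \sqrt{15} \left(- \frac{1}{56}\right) = - \frac{i \sqrt{15}}{56}$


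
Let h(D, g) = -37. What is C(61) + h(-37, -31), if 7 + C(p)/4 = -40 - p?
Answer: -469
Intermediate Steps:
C(p) = -188 - 4*p (C(p) = -28 + 4*(-40 - p) = -28 + (-160 - 4*p) = -188 - 4*p)
C(61) + h(-37, -31) = (-188 - 4*61) - 37 = (-188 - 244) - 37 = -432 - 37 = -469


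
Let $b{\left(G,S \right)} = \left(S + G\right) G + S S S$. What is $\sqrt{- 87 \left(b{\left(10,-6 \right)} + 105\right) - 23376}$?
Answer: $21 i \sqrt{39} \approx 131.15 i$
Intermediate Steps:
$b{\left(G,S \right)} = S^{3} + G \left(G + S\right)$ ($b{\left(G,S \right)} = \left(G + S\right) G + S^{2} S = G \left(G + S\right) + S^{3} = S^{3} + G \left(G + S\right)$)
$\sqrt{- 87 \left(b{\left(10,-6 \right)} + 105\right) - 23376} = \sqrt{- 87 \left(\left(10^{2} + \left(-6\right)^{3} + 10 \left(-6\right)\right) + 105\right) - 23376} = \sqrt{- 87 \left(\left(100 - 216 - 60\right) + 105\right) - 23376} = \sqrt{- 87 \left(-176 + 105\right) - 23376} = \sqrt{\left(-87\right) \left(-71\right) - 23376} = \sqrt{6177 - 23376} = \sqrt{-17199} = 21 i \sqrt{39}$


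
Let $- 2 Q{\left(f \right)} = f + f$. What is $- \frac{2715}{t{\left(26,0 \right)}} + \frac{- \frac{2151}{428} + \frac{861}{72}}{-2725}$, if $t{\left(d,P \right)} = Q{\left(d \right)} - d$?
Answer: $\frac{4749525311}{90971400} \approx 52.209$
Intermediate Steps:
$Q{\left(f \right)} = - f$ ($Q{\left(f \right)} = - \frac{f + f}{2} = - \frac{2 f}{2} = - f$)
$t{\left(d,P \right)} = - 2 d$ ($t{\left(d,P \right)} = - d - d = - 2 d$)
$- \frac{2715}{t{\left(26,0 \right)}} + \frac{- \frac{2151}{428} + \frac{861}{72}}{-2725} = - \frac{2715}{\left(-2\right) 26} + \frac{- \frac{2151}{428} + \frac{861}{72}}{-2725} = - \frac{2715}{-52} + \left(\left(-2151\right) \frac{1}{428} + 861 \cdot \frac{1}{72}\right) \left(- \frac{1}{2725}\right) = \left(-2715\right) \left(- \frac{1}{52}\right) + \left(- \frac{2151}{428} + \frac{287}{24}\right) \left(- \frac{1}{2725}\right) = \frac{2715}{52} + \frac{17803}{2568} \left(- \frac{1}{2725}\right) = \frac{2715}{52} - \frac{17803}{6997800} = \frac{4749525311}{90971400}$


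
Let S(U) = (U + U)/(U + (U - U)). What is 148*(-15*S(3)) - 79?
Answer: -4519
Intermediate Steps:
S(U) = 2 (S(U) = (2*U)/(U + 0) = (2*U)/U = 2)
148*(-15*S(3)) - 79 = 148*(-15*2) - 79 = 148*(-30) - 79 = -4440 - 79 = -4519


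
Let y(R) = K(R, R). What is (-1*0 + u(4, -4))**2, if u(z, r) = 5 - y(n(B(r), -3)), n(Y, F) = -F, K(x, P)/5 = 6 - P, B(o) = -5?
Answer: 100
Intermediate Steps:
K(x, P) = 30 - 5*P (K(x, P) = 5*(6 - P) = 30 - 5*P)
y(R) = 30 - 5*R
u(z, r) = -10 (u(z, r) = 5 - (30 - (-5)*(-3)) = 5 - (30 - 5*3) = 5 - (30 - 15) = 5 - 1*15 = 5 - 15 = -10)
(-1*0 + u(4, -4))**2 = (-1*0 - 10)**2 = (0 - 10)**2 = (-10)**2 = 100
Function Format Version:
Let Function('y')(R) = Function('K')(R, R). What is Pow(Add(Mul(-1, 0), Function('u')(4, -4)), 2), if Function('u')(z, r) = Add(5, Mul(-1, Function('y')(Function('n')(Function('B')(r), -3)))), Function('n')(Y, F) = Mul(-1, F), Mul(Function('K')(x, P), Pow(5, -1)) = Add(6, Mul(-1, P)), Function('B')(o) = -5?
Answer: 100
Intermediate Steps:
Function('K')(x, P) = Add(30, Mul(-5, P)) (Function('K')(x, P) = Mul(5, Add(6, Mul(-1, P))) = Add(30, Mul(-5, P)))
Function('y')(R) = Add(30, Mul(-5, R))
Function('u')(z, r) = -10 (Function('u')(z, r) = Add(5, Mul(-1, Add(30, Mul(-5, Mul(-1, -3))))) = Add(5, Mul(-1, Add(30, Mul(-5, 3)))) = Add(5, Mul(-1, Add(30, -15))) = Add(5, Mul(-1, 15)) = Add(5, -15) = -10)
Pow(Add(Mul(-1, 0), Function('u')(4, -4)), 2) = Pow(Add(Mul(-1, 0), -10), 2) = Pow(Add(0, -10), 2) = Pow(-10, 2) = 100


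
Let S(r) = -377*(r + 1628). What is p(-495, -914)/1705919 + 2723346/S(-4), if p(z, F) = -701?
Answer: -2323118435411/522222747956 ≈ -4.4485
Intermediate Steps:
S(r) = -613756 - 377*r (S(r) = -377*(1628 + r) = -613756 - 377*r)
p(-495, -914)/1705919 + 2723346/S(-4) = -701/1705919 + 2723346/(-613756 - 377*(-4)) = -701*1/1705919 + 2723346/(-613756 + 1508) = -701/1705919 + 2723346/(-612248) = -701/1705919 + 2723346*(-1/612248) = -701/1705919 - 1361673/306124 = -2323118435411/522222747956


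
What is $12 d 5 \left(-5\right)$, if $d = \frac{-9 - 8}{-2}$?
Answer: $-2550$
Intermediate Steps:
$d = \frac{17}{2}$ ($d = \left(-9 - 8\right) \left(- \frac{1}{2}\right) = \left(-17\right) \left(- \frac{1}{2}\right) = \frac{17}{2} \approx 8.5$)
$12 d 5 \left(-5\right) = 12 \cdot \frac{17}{2} \cdot 5 \left(-5\right) = 102 \left(-25\right) = -2550$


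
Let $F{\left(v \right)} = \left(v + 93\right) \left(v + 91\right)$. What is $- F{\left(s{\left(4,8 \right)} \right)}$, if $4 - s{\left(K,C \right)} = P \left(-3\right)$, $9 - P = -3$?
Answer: $-17423$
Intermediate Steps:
$P = 12$ ($P = 9 - -3 = 9 + 3 = 12$)
$s{\left(K,C \right)} = 40$ ($s{\left(K,C \right)} = 4 - 12 \left(-3\right) = 4 - -36 = 4 + 36 = 40$)
$F{\left(v \right)} = \left(91 + v\right) \left(93 + v\right)$ ($F{\left(v \right)} = \left(93 + v\right) \left(91 + v\right) = \left(91 + v\right) \left(93 + v\right)$)
$- F{\left(s{\left(4,8 \right)} \right)} = - (8463 + 40^{2} + 184 \cdot 40) = - (8463 + 1600 + 7360) = \left(-1\right) 17423 = -17423$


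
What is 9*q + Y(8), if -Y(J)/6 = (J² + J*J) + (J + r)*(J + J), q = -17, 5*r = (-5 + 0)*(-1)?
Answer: -1785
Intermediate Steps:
r = 1 (r = ((-5 + 0)*(-1))/5 = (-5*(-1))/5 = (⅕)*5 = 1)
Y(J) = -12*J² - 12*J*(1 + J) (Y(J) = -6*((J² + J*J) + (J + 1)*(J + J)) = -6*((J² + J²) + (1 + J)*(2*J)) = -6*(2*J² + 2*J*(1 + J)) = -12*J² - 12*J*(1 + J))
9*q + Y(8) = 9*(-17) - 12*8*(1 + 2*8) = -153 - 12*8*(1 + 16) = -153 - 12*8*17 = -153 - 1632 = -1785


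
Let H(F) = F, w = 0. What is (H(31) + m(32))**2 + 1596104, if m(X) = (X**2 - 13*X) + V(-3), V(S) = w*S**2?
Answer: 2004425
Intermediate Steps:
V(S) = 0 (V(S) = 0*S**2 = 0)
m(X) = X**2 - 13*X (m(X) = (X**2 - 13*X) + 0 = X**2 - 13*X)
(H(31) + m(32))**2 + 1596104 = (31 + 32*(-13 + 32))**2 + 1596104 = (31 + 32*19)**2 + 1596104 = (31 + 608)**2 + 1596104 = 639**2 + 1596104 = 408321 + 1596104 = 2004425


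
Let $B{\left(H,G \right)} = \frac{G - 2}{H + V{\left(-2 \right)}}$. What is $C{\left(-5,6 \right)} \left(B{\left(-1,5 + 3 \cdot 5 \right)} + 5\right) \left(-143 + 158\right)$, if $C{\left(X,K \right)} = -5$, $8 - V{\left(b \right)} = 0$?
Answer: $- \frac{3975}{7} \approx -567.86$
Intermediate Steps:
$V{\left(b \right)} = 8$ ($V{\left(b \right)} = 8 - 0 = 8 + 0 = 8$)
$B{\left(H,G \right)} = \frac{-2 + G}{8 + H}$ ($B{\left(H,G \right)} = \frac{G - 2}{H + 8} = \frac{-2 + G}{8 + H}$)
$C{\left(-5,6 \right)} \left(B{\left(-1,5 + 3 \cdot 5 \right)} + 5\right) \left(-143 + 158\right) = - 5 \left(\frac{-2 + \left(5 + 3 \cdot 5\right)}{8 - 1} + 5\right) \left(-143 + 158\right) = - 5 \left(\frac{-2 + \left(5 + 15\right)}{7} + 5\right) 15 = - 5 \left(\frac{-2 + 20}{7} + 5\right) 15 = - 5 \left(\frac{1}{7} \cdot 18 + 5\right) 15 = - 5 \left(\frac{18}{7} + 5\right) 15 = \left(-5\right) \frac{53}{7} \cdot 15 = \left(- \frac{265}{7}\right) 15 = - \frac{3975}{7}$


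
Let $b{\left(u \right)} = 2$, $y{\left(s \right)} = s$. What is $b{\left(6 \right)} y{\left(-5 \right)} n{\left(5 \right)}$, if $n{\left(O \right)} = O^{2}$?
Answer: $-250$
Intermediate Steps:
$b{\left(6 \right)} y{\left(-5 \right)} n{\left(5 \right)} = 2 \left(-5\right) 5^{2} = \left(-10\right) 25 = -250$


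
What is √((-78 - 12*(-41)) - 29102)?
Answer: 4*I*√1793 ≈ 169.38*I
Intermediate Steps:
√((-78 - 12*(-41)) - 29102) = √((-78 + 492) - 29102) = √(414 - 29102) = √(-28688) = 4*I*√1793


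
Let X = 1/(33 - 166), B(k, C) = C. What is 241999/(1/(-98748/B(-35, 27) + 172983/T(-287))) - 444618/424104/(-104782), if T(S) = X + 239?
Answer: -10899624910323865542781/15353489770824 ≈ -7.0991e+8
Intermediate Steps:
X = -1/133 (X = 1/(-133) = -1/133 ≈ -0.0075188)
T(S) = 31786/133 (T(S) = -1/133 + 239 = 31786/133)
241999/(1/(-98748/B(-35, 27) + 172983/T(-287))) - 444618/424104/(-104782) = 241999/(1/(-98748/27 + 172983/(31786/133))) - 444618/424104/(-104782) = 241999/(1/(-98748*1/27 + 172983*(133/31786))) - 444618*1/424104*(-1/104782) = 241999/(1/(-10972/3 + 1000293/1382)) - 74103/70684*(-1/104782) = 241999/(1/(-12162425/4146)) + 74103/7406410888 = 241999/(-4146/12162425) + 74103/7406410888 = 241999*(-12162425/4146) + 74103/7406410888 = -2943294687575/4146 + 74103/7406410888 = -10899624910323865542781/15353489770824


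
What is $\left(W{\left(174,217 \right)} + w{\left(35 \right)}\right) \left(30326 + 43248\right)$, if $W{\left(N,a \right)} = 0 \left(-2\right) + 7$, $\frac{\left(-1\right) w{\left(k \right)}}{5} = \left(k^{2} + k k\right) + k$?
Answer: $-913641932$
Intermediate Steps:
$w{\left(k \right)} = - 10 k^{2} - 5 k$ ($w{\left(k \right)} = - 5 \left(\left(k^{2} + k k\right) + k\right) = - 5 \left(\left(k^{2} + k^{2}\right) + k\right) = - 5 \left(2 k^{2} + k\right) = - 5 \left(k + 2 k^{2}\right) = - 10 k^{2} - 5 k$)
$W{\left(N,a \right)} = 7$ ($W{\left(N,a \right)} = 0 + 7 = 7$)
$\left(W{\left(174,217 \right)} + w{\left(35 \right)}\right) \left(30326 + 43248\right) = \left(7 - 175 \left(1 + 2 \cdot 35\right)\right) \left(30326 + 43248\right) = \left(7 - 175 \left(1 + 70\right)\right) 73574 = \left(7 - 175 \cdot 71\right) 73574 = \left(7 - 12425\right) 73574 = \left(-12418\right) 73574 = -913641932$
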